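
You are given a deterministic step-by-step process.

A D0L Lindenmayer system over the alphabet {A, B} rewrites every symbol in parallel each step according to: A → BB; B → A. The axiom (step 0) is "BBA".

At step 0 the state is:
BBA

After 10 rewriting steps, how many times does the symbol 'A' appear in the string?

32

[0] BBA
[1] AABB
[2] BBBBAA
[3] AAAABBBB
[4] BBBBBBBBAAAA
[5] AAAAAAAABBBBBBBB
[6] BBBBBBBBBBBBBBBBAAAAAAAA
[7] AAAAAAAAAAAAAAAABBBBBBBBBBBBBBBB
[8] BBBBBBBBBBBBBBBBBBBBBBBBBBBBBBBBAAAAAAAAAAAAAAAA
[9] AAAAAAAAAAAAAAAAAAAAAAAAAAAAAAAABBBBBBBBBBBBBBBBBBBBBBBBBBBBBBBB
[10] BBBBBBBBBBBBBBBBBBBBBBBBBBBBBBBBBBBBBBBBBBBBBBBBBBBBBBBBBBBBBBBBAAAAAAAAAAAAAAAAAAAAAAAAAAAAAAAA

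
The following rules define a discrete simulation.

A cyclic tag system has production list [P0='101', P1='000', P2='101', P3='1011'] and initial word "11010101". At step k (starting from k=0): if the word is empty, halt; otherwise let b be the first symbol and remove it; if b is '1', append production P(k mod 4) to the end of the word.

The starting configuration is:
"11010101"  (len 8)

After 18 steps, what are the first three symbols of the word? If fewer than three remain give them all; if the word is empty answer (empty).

000

k=0  "11010101"  (len 8)
k=1  "1010101101"  (len 10)
k=2  "010101101000"  (len 12)
k=3  "10101101000"  (len 11)
k=4  "01011010001011"  (len 14)
k=5  "1011010001011"  (len 13)
k=6  "011010001011000"  (len 15)
k=7  "11010001011000"  (len 14)
k=8  "10100010110001011"  (len 17)
k=9  "0100010110001011101"  (len 19)
k=10  "100010110001011101"  (len 18)
k=11  "00010110001011101101"  (len 20)
k=12  "0010110001011101101"  (len 19)
k=13  "010110001011101101"  (len 18)
k=14  "10110001011101101"  (len 17)
k=15  "0110001011101101101"  (len 19)
k=16  "110001011101101101"  (len 18)
k=17  "10001011101101101101"  (len 20)
k=18  "0001011101101101101000"  (len 22)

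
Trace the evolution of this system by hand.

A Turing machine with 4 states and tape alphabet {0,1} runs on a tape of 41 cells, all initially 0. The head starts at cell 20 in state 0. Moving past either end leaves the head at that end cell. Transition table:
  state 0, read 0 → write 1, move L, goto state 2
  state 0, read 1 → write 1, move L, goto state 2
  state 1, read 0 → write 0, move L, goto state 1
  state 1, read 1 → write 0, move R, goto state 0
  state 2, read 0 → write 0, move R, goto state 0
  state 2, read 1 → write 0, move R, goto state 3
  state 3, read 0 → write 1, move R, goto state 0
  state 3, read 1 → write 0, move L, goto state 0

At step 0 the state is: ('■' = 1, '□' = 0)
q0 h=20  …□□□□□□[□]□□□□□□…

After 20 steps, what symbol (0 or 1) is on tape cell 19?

k=0  q0 h=20  …□□□□□□[□]□□□□□□…
k=1  q2 h=19  …□□□□□□[□]■□□□□□…
k=2  q0 h=20  …□□□□□□[■]□□□□□□…
k=3  q2 h=19  …□□□□□□[□]■□□□□□…
k=4  q0 h=20  …□□□□□□[■]□□□□□□…
k=5  q2 h=19  …□□□□□□[□]■□□□□□…
k=6  q0 h=20  …□□□□□□[■]□□□□□□…
k=7  q2 h=19  …□□□□□□[□]■□□□□□…
k=8  q0 h=20  …□□□□□□[■]□□□□□□…
k=9  q2 h=19  …□□□□□□[□]■□□□□□…
k=10  q0 h=20  …□□□□□□[■]□□□□□□…
k=11  q2 h=19  …□□□□□□[□]■□□□□□…
k=12  q0 h=20  …□□□□□□[■]□□□□□□…
k=13  q2 h=19  …□□□□□□[□]■□□□□□…
k=14  q0 h=20  …□□□□□□[■]□□□□□□…
k=15  q2 h=19  …□□□□□□[□]■□□□□□…
k=16  q0 h=20  …□□□□□□[■]□□□□□□…
k=17  q2 h=19  …□□□□□□[□]■□□□□□…
k=18  q0 h=20  …□□□□□□[■]□□□□□□…
k=19  q2 h=19  …□□□□□□[□]■□□□□□…
k=20  q0 h=20  …□□□□□□[■]□□□□□□…

0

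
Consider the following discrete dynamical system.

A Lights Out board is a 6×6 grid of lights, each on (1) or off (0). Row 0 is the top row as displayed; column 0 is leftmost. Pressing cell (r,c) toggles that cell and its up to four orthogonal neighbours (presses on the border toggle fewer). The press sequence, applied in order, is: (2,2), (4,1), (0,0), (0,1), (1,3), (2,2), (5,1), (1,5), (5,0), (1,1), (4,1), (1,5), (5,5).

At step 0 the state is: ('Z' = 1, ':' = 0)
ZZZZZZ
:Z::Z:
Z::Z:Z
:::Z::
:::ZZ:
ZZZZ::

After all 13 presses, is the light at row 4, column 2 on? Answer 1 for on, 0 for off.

0

t=0: ZZZZZZ
:Z::Z:
Z::Z:Z
:::Z::
:::ZZ:
ZZZZ::
t=1: ZZZZZZ
:ZZ:Z:
ZZZ::Z
::ZZ::
:::ZZ:
ZZZZ::
t=2: ZZZZZZ
:ZZ:Z:
ZZZ::Z
:ZZZ::
ZZZZZ:
Z:ZZ::
t=3: ::ZZZZ
ZZZ:Z:
ZZZ::Z
:ZZZ::
ZZZZZ:
Z:ZZ::
t=4: ZZ:ZZZ
Z:Z:Z:
ZZZ::Z
:ZZZ::
ZZZZZ:
Z:ZZ::
t=5: ZZ::ZZ
Z::Z::
ZZZZ:Z
:ZZZ::
ZZZZZ:
Z:ZZ::
t=6: ZZ::ZZ
Z:ZZ::
Z::::Z
:Z:Z::
ZZZZZ:
Z:ZZ::
t=7: ZZ::ZZ
Z:ZZ::
Z::::Z
:Z:Z::
Z:ZZZ:
:Z:Z::
t=8: ZZ::Z:
Z:ZZZZ
Z:::::
:Z:Z::
Z:ZZZ:
:Z:Z::
t=9: ZZ::Z:
Z:ZZZZ
Z:::::
:Z:Z::
::ZZZ:
Z::Z::
t=10: Z:::Z:
:Z:ZZZ
ZZ::::
:Z:Z::
::ZZZ:
Z::Z::
t=11: Z:::Z:
:Z:ZZZ
ZZ::::
:::Z::
ZZ:ZZ:
ZZ:Z::
t=12: Z:::ZZ
:Z:Z::
ZZ:::Z
:::Z::
ZZ:ZZ:
ZZ:Z::
t=13: Z:::ZZ
:Z:Z::
ZZ:::Z
:::Z::
ZZ:ZZZ
ZZ:ZZZ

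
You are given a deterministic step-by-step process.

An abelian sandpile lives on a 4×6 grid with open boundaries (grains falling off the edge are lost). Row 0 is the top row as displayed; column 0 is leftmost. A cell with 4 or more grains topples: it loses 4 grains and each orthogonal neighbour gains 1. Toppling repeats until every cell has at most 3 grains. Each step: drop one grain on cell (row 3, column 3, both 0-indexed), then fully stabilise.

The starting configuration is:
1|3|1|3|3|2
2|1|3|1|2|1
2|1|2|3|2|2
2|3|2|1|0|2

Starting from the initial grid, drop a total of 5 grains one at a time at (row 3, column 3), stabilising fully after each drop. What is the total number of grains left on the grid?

49

0) 1|3|1|3|3|2
2|1|3|1|2|1
2|1|2|3|2|2
2|3|2|1|0|2
1) 1|3|1|3|3|2
2|1|3|1|2|1
2|1|2|3|2|2
2|3|2|2|0|2
2) 1|3|1|3|3|2
2|1|3|1|2|1
2|1|2|3|2|2
2|3|2|3|0|2
3) 1|3|1|3|3|2
2|1|3|2|2|1
2|1|3|0|3|2
2|3|3|1|1|2
4) 1|3|1|3|3|2
2|1|3|2|2|1
2|1|3|0|3|2
2|3|3|2|1|2
5) 1|3|1|3|3|2
2|1|3|2|2|1
2|1|3|0|3|2
2|3|3|3|1|2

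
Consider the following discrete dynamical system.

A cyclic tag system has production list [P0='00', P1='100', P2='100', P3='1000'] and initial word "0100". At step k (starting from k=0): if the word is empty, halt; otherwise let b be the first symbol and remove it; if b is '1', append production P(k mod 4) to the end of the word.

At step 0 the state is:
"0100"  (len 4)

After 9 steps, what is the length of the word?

0

[0] "0100"  (len 4)
[1] "100"  (len 3)
[2] "00100"  (len 5)
[3] "0100"  (len 4)
[4] "100"  (len 3)
[5] "0000"  (len 4)
[6] "000"  (len 3)
[7] "00"  (len 2)
[8] "0"  (len 1)
[9] (halted — word empty)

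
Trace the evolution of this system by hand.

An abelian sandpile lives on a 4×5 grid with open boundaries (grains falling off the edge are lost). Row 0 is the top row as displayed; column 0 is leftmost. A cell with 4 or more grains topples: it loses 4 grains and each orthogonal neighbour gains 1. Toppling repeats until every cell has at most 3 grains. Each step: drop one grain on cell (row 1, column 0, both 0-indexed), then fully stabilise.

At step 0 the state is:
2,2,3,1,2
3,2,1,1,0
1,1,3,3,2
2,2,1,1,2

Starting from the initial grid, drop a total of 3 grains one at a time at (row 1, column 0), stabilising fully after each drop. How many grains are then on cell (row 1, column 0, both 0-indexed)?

2

t=0: 2,2,3,1,2
3,2,1,1,0
1,1,3,3,2
2,2,1,1,2
t=1: 3,2,3,1,2
0,3,1,1,0
2,1,3,3,2
2,2,1,1,2
t=2: 3,2,3,1,2
1,3,1,1,0
2,1,3,3,2
2,2,1,1,2
t=3: 3,2,3,1,2
2,3,1,1,0
2,1,3,3,2
2,2,1,1,2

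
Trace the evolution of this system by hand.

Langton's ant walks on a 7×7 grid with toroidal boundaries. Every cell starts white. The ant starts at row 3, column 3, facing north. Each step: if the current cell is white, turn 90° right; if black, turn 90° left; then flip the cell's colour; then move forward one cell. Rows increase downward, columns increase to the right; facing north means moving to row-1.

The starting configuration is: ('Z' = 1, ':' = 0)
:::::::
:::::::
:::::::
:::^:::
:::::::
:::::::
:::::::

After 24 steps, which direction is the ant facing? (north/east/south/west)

south

0) :::::::
:::::::
:::::::
:::^:::
:::::::
:::::::
:::::::
1) :::::::
:::::::
:::::::
:::Z>::
:::::::
:::::::
:::::::
2) :::::::
:::::::
:::::::
:::ZZ::
::::v::
:::::::
:::::::
3) :::::::
:::::::
:::::::
:::ZZ::
:::<Z::
:::::::
:::::::
4) :::::::
:::::::
:::::::
:::^Z::
:::ZZ::
:::::::
:::::::
5) :::::::
:::::::
:::::::
::<:Z::
:::ZZ::
:::::::
:::::::
6) :::::::
:::::::
::^::::
::Z:Z::
:::ZZ::
:::::::
:::::::
7) :::::::
:::::::
::Z>:::
::Z:Z::
:::ZZ::
:::::::
:::::::
8) :::::::
:::::::
::ZZ:::
::ZvZ::
:::ZZ::
:::::::
:::::::
9) :::::::
:::::::
::ZZ:::
::<ZZ::
:::ZZ::
:::::::
:::::::
10) :::::::
:::::::
::ZZ:::
:::ZZ::
::vZZ::
:::::::
:::::::
11) :::::::
:::::::
::ZZ:::
:::ZZ::
:<ZZZ::
:::::::
:::::::
12) :::::::
:::::::
::ZZ:::
:^:ZZ::
:ZZZZ::
:::::::
:::::::
13) :::::::
:::::::
::ZZ:::
:Z>ZZ::
:ZZZZ::
:::::::
:::::::
14) :::::::
:::::::
::ZZ:::
:ZZZZ::
:ZvZZ::
:::::::
:::::::
15) :::::::
:::::::
::ZZ:::
:ZZZZ::
:Z:>Z::
:::::::
:::::::
16) :::::::
:::::::
::ZZ:::
:ZZ^Z::
:Z::Z::
:::::::
:::::::
17) :::::::
:::::::
::ZZ:::
:Z<:Z::
:Z::Z::
:::::::
:::::::
18) :::::::
:::::::
::ZZ:::
:Z::Z::
:Zv:Z::
:::::::
:::::::
19) :::::::
:::::::
::ZZ:::
:Z::Z::
:<Z:Z::
:::::::
:::::::
20) :::::::
:::::::
::ZZ:::
:Z::Z::
::Z:Z::
:v:::::
:::::::
21) :::::::
:::::::
::ZZ:::
:Z::Z::
::Z:Z::
<Z:::::
:::::::
22) :::::::
:::::::
::ZZ:::
:Z::Z::
^:Z:Z::
ZZ:::::
:::::::
23) :::::::
:::::::
::ZZ:::
:Z::Z::
Z>Z:Z::
ZZ:::::
:::::::
24) :::::::
:::::::
::ZZ:::
:Z::Z::
ZZZ:Z::
Zv:::::
:::::::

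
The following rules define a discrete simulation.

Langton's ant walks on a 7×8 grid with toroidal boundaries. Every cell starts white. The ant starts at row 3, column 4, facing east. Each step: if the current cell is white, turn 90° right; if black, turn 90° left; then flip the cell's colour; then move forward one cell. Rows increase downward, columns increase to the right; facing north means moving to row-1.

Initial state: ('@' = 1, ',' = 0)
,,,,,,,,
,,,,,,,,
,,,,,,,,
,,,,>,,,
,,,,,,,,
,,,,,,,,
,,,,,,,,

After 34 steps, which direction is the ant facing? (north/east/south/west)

west

0) ,,,,,,,,
,,,,,,,,
,,,,,,,,
,,,,>,,,
,,,,,,,,
,,,,,,,,
,,,,,,,,
1) ,,,,,,,,
,,,,,,,,
,,,,,,,,
,,,,@,,,
,,,,v,,,
,,,,,,,,
,,,,,,,,
2) ,,,,,,,,
,,,,,,,,
,,,,,,,,
,,,,@,,,
,,,<@,,,
,,,,,,,,
,,,,,,,,
3) ,,,,,,,,
,,,,,,,,
,,,,,,,,
,,,^@,,,
,,,@@,,,
,,,,,,,,
,,,,,,,,
4) ,,,,,,,,
,,,,,,,,
,,,,,,,,
,,,@>,,,
,,,@@,,,
,,,,,,,,
,,,,,,,,
5) ,,,,,,,,
,,,,,,,,
,,,,^,,,
,,,@,,,,
,,,@@,,,
,,,,,,,,
,,,,,,,,
6) ,,,,,,,,
,,,,,,,,
,,,,@>,,
,,,@,,,,
,,,@@,,,
,,,,,,,,
,,,,,,,,
7) ,,,,,,,,
,,,,,,,,
,,,,@@,,
,,,@,v,,
,,,@@,,,
,,,,,,,,
,,,,,,,,
8) ,,,,,,,,
,,,,,,,,
,,,,@@,,
,,,@<@,,
,,,@@,,,
,,,,,,,,
,,,,,,,,
9) ,,,,,,,,
,,,,,,,,
,,,,^@,,
,,,@@@,,
,,,@@,,,
,,,,,,,,
,,,,,,,,
10) ,,,,,,,,
,,,,,,,,
,,,<,@,,
,,,@@@,,
,,,@@,,,
,,,,,,,,
,,,,,,,,
11) ,,,,,,,,
,,,^,,,,
,,,@,@,,
,,,@@@,,
,,,@@,,,
,,,,,,,,
,,,,,,,,
12) ,,,,,,,,
,,,@>,,,
,,,@,@,,
,,,@@@,,
,,,@@,,,
,,,,,,,,
,,,,,,,,
13) ,,,,,,,,
,,,@@,,,
,,,@v@,,
,,,@@@,,
,,,@@,,,
,,,,,,,,
,,,,,,,,
14) ,,,,,,,,
,,,@@,,,
,,,<@@,,
,,,@@@,,
,,,@@,,,
,,,,,,,,
,,,,,,,,
15) ,,,,,,,,
,,,@@,,,
,,,,@@,,
,,,v@@,,
,,,@@,,,
,,,,,,,,
,,,,,,,,
16) ,,,,,,,,
,,,@@,,,
,,,,@@,,
,,,,>@,,
,,,@@,,,
,,,,,,,,
,,,,,,,,
17) ,,,,,,,,
,,,@@,,,
,,,,^@,,
,,,,,@,,
,,,@@,,,
,,,,,,,,
,,,,,,,,
18) ,,,,,,,,
,,,@@,,,
,,,<,@,,
,,,,,@,,
,,,@@,,,
,,,,,,,,
,,,,,,,,
19) ,,,,,,,,
,,,^@,,,
,,,@,@,,
,,,,,@,,
,,,@@,,,
,,,,,,,,
,,,,,,,,
20) ,,,,,,,,
,,<,@,,,
,,,@,@,,
,,,,,@,,
,,,@@,,,
,,,,,,,,
,,,,,,,,
21) ,,^,,,,,
,,@,@,,,
,,,@,@,,
,,,,,@,,
,,,@@,,,
,,,,,,,,
,,,,,,,,
22) ,,@>,,,,
,,@,@,,,
,,,@,@,,
,,,,,@,,
,,,@@,,,
,,,,,,,,
,,,,,,,,
23) ,,@@,,,,
,,@v@,,,
,,,@,@,,
,,,,,@,,
,,,@@,,,
,,,,,,,,
,,,,,,,,
24) ,,@@,,,,
,,<@@,,,
,,,@,@,,
,,,,,@,,
,,,@@,,,
,,,,,,,,
,,,,,,,,
25) ,,@@,,,,
,,,@@,,,
,,v@,@,,
,,,,,@,,
,,,@@,,,
,,,,,,,,
,,,,,,,,
26) ,,@@,,,,
,,,@@,,,
,<@@,@,,
,,,,,@,,
,,,@@,,,
,,,,,,,,
,,,,,,,,
27) ,,@@,,,,
,^,@@,,,
,@@@,@,,
,,,,,@,,
,,,@@,,,
,,,,,,,,
,,,,,,,,
28) ,,@@,,,,
,@>@@,,,
,@@@,@,,
,,,,,@,,
,,,@@,,,
,,,,,,,,
,,,,,,,,
29) ,,@@,,,,
,@@@@,,,
,@v@,@,,
,,,,,@,,
,,,@@,,,
,,,,,,,,
,,,,,,,,
30) ,,@@,,,,
,@@@@,,,
,@,>,@,,
,,,,,@,,
,,,@@,,,
,,,,,,,,
,,,,,,,,
31) ,,@@,,,,
,@@^@,,,
,@,,,@,,
,,,,,@,,
,,,@@,,,
,,,,,,,,
,,,,,,,,
32) ,,@@,,,,
,@<,@,,,
,@,,,@,,
,,,,,@,,
,,,@@,,,
,,,,,,,,
,,,,,,,,
33) ,,@@,,,,
,@,,@,,,
,@v,,@,,
,,,,,@,,
,,,@@,,,
,,,,,,,,
,,,,,,,,
34) ,,@@,,,,
,@,,@,,,
,<@,,@,,
,,,,,@,,
,,,@@,,,
,,,,,,,,
,,,,,,,,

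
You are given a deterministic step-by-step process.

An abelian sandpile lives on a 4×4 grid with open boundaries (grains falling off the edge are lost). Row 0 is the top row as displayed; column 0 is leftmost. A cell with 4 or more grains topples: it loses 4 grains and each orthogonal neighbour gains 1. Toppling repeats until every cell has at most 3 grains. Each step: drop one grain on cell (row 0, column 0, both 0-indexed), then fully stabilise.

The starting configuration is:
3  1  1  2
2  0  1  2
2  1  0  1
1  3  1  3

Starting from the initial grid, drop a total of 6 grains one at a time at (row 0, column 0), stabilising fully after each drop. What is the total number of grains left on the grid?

0) 3  1  1  2
2  0  1  2
2  1  0  1
1  3  1  3
1) 0  2  1  2
3  0  1  2
2  1  0  1
1  3  1  3
2) 1  2  1  2
3  0  1  2
2  1  0  1
1  3  1  3
3) 2  2  1  2
3  0  1  2
2  1  0  1
1  3  1  3
4) 3  2  1  2
3  0  1  2
2  1  0  1
1  3  1  3
5) 1  3  1  2
0  1  1  2
3  1  0  1
1  3  1  3
6) 2  3  1  2
0  1  1  2
3  1  0  1
1  3  1  3

25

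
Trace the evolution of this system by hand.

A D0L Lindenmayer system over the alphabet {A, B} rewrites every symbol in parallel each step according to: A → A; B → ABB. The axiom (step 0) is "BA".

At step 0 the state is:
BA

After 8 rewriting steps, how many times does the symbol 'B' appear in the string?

t=0: BA
t=1: ABBA
t=2: AABBABBA
t=3: AAABBABBAABBABBA
t=4: AAAABBABBAABBABBAAABBABBAABBABBA
t=5: AAAAABBABBAABBABBAAABBABBAABBABBAAAABBABBAABBABBAAABBABBAABBABBA
t=6: AAAAAABBABBAABBABBAAABBABBAABBABBAAAABBABBAABBABBAAABBABBA…BABBAABBABBAAABBABBAABBABBAAAABBABBAABBABBAAABBABBAABBABBA  (len 128)
t=7: AAAAAAABBABBAABBABBAAABBABBAABBABBAAAABBABBAABBABBAAABBABB…BABBAABBABBAAABBABBAABBABBAAAABBABBAABBABBAAABBABBAABBABBA  (len 256)
t=8: AAAAAAAABBABBAABBABBAAABBABBAABBABBAAAABBABBAABBABBAAABBAB…BABBAABBABBAAABBABBAABBABBAAAABBABBAABBABBAAABBABBAABBABBA  (len 512)

256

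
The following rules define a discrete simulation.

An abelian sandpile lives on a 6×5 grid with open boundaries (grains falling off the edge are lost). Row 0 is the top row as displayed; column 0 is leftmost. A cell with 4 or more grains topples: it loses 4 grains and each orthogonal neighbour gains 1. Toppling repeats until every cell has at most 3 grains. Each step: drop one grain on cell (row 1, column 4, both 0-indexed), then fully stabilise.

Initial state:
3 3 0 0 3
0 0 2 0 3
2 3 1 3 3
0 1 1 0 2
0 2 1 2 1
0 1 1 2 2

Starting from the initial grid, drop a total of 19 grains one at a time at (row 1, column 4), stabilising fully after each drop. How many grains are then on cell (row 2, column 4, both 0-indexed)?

gen 0: 3 3 0 0 3
0 0 2 0 3
2 3 1 3 3
0 1 1 0 2
0 2 1 2 1
0 1 1 2 2
gen 1: 3 3 0 1 0
0 0 2 2 2
2 3 2 0 1
0 1 1 1 3
0 2 1 2 1
0 1 1 2 2
gen 2: 3 3 0 1 0
0 0 2 2 3
2 3 2 0 1
0 1 1 1 3
0 2 1 2 1
0 1 1 2 2
gen 3: 3 3 0 1 1
0 0 2 3 0
2 3 2 0 2
0 1 1 1 3
0 2 1 2 1
0 1 1 2 2
gen 4: 3 3 0 1 1
0 0 2 3 1
2 3 2 0 2
0 1 1 1 3
0 2 1 2 1
0 1 1 2 2
gen 5: 3 3 0 1 1
0 0 2 3 2
2 3 2 0 2
0 1 1 1 3
0 2 1 2 1
0 1 1 2 2
gen 6: 3 3 0 1 1
0 0 2 3 3
2 3 2 0 2
0 1 1 1 3
0 2 1 2 1
0 1 1 2 2
gen 7: 3 3 0 2 2
0 0 3 0 1
2 3 2 1 3
0 1 1 1 3
0 2 1 2 1
0 1 1 2 2
gen 8: 3 3 0 2 2
0 0 3 0 2
2 3 2 1 3
0 1 1 1 3
0 2 1 2 1
0 1 1 2 2
gen 9: 3 3 0 2 2
0 0 3 0 3
2 3 2 1 3
0 1 1 1 3
0 2 1 2 1
0 1 1 2 2
gen 10: 3 3 0 2 3
0 0 3 1 1
2 3 2 2 1
0 1 1 2 0
0 2 1 2 2
0 1 1 2 2
gen 11: 3 3 0 2 3
0 0 3 1 2
2 3 2 2 1
0 1 1 2 0
0 2 1 2 2
0 1 1 2 2
gen 12: 3 3 0 2 3
0 0 3 1 3
2 3 2 2 1
0 1 1 2 0
0 2 1 2 2
0 1 1 2 2
gen 13: 3 3 0 3 0
0 0 3 2 1
2 3 2 2 2
0 1 1 2 0
0 2 1 2 2
0 1 1 2 2
gen 14: 3 3 0 3 0
0 0 3 2 2
2 3 2 2 2
0 1 1 2 0
0 2 1 2 2
0 1 1 2 2
gen 15: 3 3 0 3 0
0 0 3 2 3
2 3 2 2 2
0 1 1 2 0
0 2 1 2 2
0 1 1 2 2
gen 16: 3 3 0 3 1
0 0 3 3 0
2 3 2 2 3
0 1 1 2 0
0 2 1 2 2
0 1 1 2 2
gen 17: 3 3 0 3 1
0 0 3 3 1
2 3 2 2 3
0 1 1 2 0
0 2 1 2 2
0 1 1 2 2
gen 18: 3 3 0 3 1
0 0 3 3 2
2 3 2 2 3
0 1 1 2 0
0 2 1 2 2
0 1 1 2 2
gen 19: 3 3 0 3 1
0 0 3 3 3
2 3 2 2 3
0 1 1 2 0
0 2 1 2 2
0 1 1 2 2

3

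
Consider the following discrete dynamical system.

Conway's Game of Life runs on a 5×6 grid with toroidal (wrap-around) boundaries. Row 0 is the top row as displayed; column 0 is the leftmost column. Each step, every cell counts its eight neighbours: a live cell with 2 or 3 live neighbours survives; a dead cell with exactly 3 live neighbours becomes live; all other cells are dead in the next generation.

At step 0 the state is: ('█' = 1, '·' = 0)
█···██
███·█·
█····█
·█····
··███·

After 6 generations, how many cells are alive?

k=0  █···██
███·█·
█····█
·█····
··███·
k=1  █·····
···██·
··█··█
██████
█████·
k=2  █·····
···███
······
······
······
k=3  ····██
····██
····█·
······
······
k=4  ····██
···█··
····██
······
······
k=5  ····█·
···█··
····█·
······
······
k=6  ······
···██·
······
······
······

2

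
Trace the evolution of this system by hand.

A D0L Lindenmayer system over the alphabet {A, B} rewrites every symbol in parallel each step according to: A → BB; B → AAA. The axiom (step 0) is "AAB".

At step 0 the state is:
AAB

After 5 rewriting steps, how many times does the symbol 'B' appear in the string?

144

step 0: AAB
step 1: BBBBAAA
step 2: AAAAAAAAAAAABBBBBB
step 3: BBBBBBBBBBBBBBBBBBBBBBBBAAAAAAAAAAAAAAAAAA
step 4: AAAAAAAAAAAAAAAAAAAAAAAAAAAAAAAAAAAAAAAAAAAAAAAAAAAAAAAAAAAAAAAAAAAAAAAABBBBBBBBBBBBBBBBBBBBBBBBBBBBBBBBBBBB
step 5: BBBBBBBBBBBBBBBBBBBBBBBBBBBBBBBBBBBBBBBBBBBBBBBBBBBBBBBBBB…AAAAAAAAAAAAAAAAAAAAAAAAAAAAAAAAAAAAAAAAAAAAAAAAAAAAAAAAAA  (len 252)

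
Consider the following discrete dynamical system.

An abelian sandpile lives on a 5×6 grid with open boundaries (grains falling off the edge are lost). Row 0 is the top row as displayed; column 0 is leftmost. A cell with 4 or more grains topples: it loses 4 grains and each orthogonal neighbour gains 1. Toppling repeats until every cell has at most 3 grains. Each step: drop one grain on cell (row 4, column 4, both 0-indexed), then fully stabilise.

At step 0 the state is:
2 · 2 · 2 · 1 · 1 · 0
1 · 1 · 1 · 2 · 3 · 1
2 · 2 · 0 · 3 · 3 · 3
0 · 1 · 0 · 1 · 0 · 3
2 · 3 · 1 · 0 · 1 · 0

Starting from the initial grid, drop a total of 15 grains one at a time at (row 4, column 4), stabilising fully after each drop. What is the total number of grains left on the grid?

step 0: 2 · 2 · 2 · 1 · 1 · 0
1 · 1 · 1 · 2 · 3 · 1
2 · 2 · 0 · 3 · 3 · 3
0 · 1 · 0 · 1 · 0 · 3
2 · 3 · 1 · 0 · 1 · 0
step 1: 2 · 2 · 2 · 1 · 1 · 0
1 · 1 · 1 · 2 · 3 · 1
2 · 2 · 0 · 3 · 3 · 3
0 · 1 · 0 · 1 · 0 · 3
2 · 3 · 1 · 0 · 2 · 0
step 2: 2 · 2 · 2 · 1 · 1 · 0
1 · 1 · 1 · 2 · 3 · 1
2 · 2 · 0 · 3 · 3 · 3
0 · 1 · 0 · 1 · 0 · 3
2 · 3 · 1 · 0 · 3 · 0
step 3: 2 · 2 · 2 · 1 · 1 · 0
1 · 1 · 1 · 2 · 3 · 1
2 · 2 · 0 · 3 · 3 · 3
0 · 1 · 0 · 1 · 1 · 3
2 · 3 · 1 · 1 · 0 · 1
step 4: 2 · 2 · 2 · 1 · 1 · 0
1 · 1 · 1 · 2 · 3 · 1
2 · 2 · 0 · 3 · 3 · 3
0 · 1 · 0 · 1 · 1 · 3
2 · 3 · 1 · 1 · 1 · 1
step 5: 2 · 2 · 2 · 1 · 1 · 0
1 · 1 · 1 · 2 · 3 · 1
2 · 2 · 0 · 3 · 3 · 3
0 · 1 · 0 · 1 · 1 · 3
2 · 3 · 1 · 1 · 2 · 1
step 6: 2 · 2 · 2 · 1 · 1 · 0
1 · 1 · 1 · 2 · 3 · 1
2 · 2 · 0 · 3 · 3 · 3
0 · 1 · 0 · 1 · 1 · 3
2 · 3 · 1 · 1 · 3 · 1
step 7: 2 · 2 · 2 · 1 · 1 · 0
1 · 1 · 1 · 2 · 3 · 1
2 · 2 · 0 · 3 · 3 · 3
0 · 1 · 0 · 1 · 2 · 3
2 · 3 · 1 · 2 · 0 · 2
step 8: 2 · 2 · 2 · 1 · 1 · 0
1 · 1 · 1 · 2 · 3 · 1
2 · 2 · 0 · 3 · 3 · 3
0 · 1 · 0 · 1 · 2 · 3
2 · 3 · 1 · 2 · 1 · 2
step 9: 2 · 2 · 2 · 1 · 1 · 0
1 · 1 · 1 · 2 · 3 · 1
2 · 2 · 0 · 3 · 3 · 3
0 · 1 · 0 · 1 · 2 · 3
2 · 3 · 1 · 2 · 2 · 2
step 10: 2 · 2 · 2 · 1 · 1 · 0
1 · 1 · 1 · 2 · 3 · 1
2 · 2 · 0 · 3 · 3 · 3
0 · 1 · 0 · 1 · 2 · 3
2 · 3 · 1 · 2 · 3 · 2
step 11: 2 · 2 · 2 · 1 · 1 · 0
1 · 1 · 1 · 2 · 3 · 1
2 · 2 · 0 · 3 · 3 · 3
0 · 1 · 0 · 1 · 3 · 3
2 · 3 · 1 · 3 · 0 · 3
step 12: 2 · 2 · 2 · 1 · 1 · 0
1 · 1 · 1 · 2 · 3 · 1
2 · 2 · 0 · 3 · 3 · 3
0 · 1 · 0 · 1 · 3 · 3
2 · 3 · 1 · 3 · 1 · 3
step 13: 2 · 2 · 2 · 1 · 1 · 0
1 · 1 · 1 · 2 · 3 · 1
2 · 2 · 0 · 3 · 3 · 3
0 · 1 · 0 · 1 · 3 · 3
2 · 3 · 1 · 3 · 2 · 3
step 14: 2 · 2 · 2 · 1 · 1 · 0
1 · 1 · 1 · 2 · 3 · 1
2 · 2 · 0 · 3 · 3 · 3
0 · 1 · 0 · 1 · 3 · 3
2 · 3 · 1 · 3 · 3 · 3
step 15: 2 · 2 · 2 · 2 · 2 · 0
1 · 1 · 2 · 0 · 1 · 3
2 · 2 · 1 · 2 · 3 · 1
0 · 1 · 1 · 0 · 3 · 2
2 · 3 · 2 · 1 · 3 · 1

48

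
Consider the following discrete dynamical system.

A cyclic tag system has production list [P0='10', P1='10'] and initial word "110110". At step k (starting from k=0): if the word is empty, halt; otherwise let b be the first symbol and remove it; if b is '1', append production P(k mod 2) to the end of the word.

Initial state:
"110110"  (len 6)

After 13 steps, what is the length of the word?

0) "110110"  (len 6)
1) "1011010"  (len 7)
2) "01101010"  (len 8)
3) "1101010"  (len 7)
4) "10101010"  (len 8)
5) "010101010"  (len 9)
6) "10101010"  (len 8)
7) "010101010"  (len 9)
8) "10101010"  (len 8)
9) "010101010"  (len 9)
10) "10101010"  (len 8)
11) "010101010"  (len 9)
12) "10101010"  (len 8)
13) "010101010"  (len 9)

9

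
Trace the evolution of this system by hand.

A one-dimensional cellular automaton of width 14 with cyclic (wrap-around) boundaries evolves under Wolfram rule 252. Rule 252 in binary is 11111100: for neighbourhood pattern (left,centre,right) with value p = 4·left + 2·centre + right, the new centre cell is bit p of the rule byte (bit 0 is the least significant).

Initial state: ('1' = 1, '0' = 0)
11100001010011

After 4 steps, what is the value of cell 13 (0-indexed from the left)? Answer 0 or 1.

1

step 0: 11100001010011
step 1: 11110001111011
step 2: 11111001111111
step 3: 11111101111111
step 4: 11111111111111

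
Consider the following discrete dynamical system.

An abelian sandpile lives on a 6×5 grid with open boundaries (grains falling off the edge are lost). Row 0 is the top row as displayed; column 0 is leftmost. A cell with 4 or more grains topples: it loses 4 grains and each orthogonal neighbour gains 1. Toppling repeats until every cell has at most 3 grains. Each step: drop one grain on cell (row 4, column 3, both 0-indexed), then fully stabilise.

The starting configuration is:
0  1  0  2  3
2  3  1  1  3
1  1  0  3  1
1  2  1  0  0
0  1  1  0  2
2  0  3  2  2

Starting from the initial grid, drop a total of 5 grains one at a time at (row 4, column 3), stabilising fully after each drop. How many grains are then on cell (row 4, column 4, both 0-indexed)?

3

0) 0  1  0  2  3
2  3  1  1  3
1  1  0  3  1
1  2  1  0  0
0  1  1  0  2
2  0  3  2  2
1) 0  1  0  2  3
2  3  1  1  3
1  1  0  3  1
1  2  1  0  0
0  1  1  1  2
2  0  3  2  2
2) 0  1  0  2  3
2  3  1  1  3
1  1  0  3  1
1  2  1  0  0
0  1  1  2  2
2  0  3  2  2
3) 0  1  0  2  3
2  3  1  1  3
1  1  0  3  1
1  2  1  0  0
0  1  1  3  2
2  0  3  2  2
4) 0  1  0  2  3
2  3  1  1  3
1  1  0  3  1
1  2  1  1  0
0  1  2  0  3
2  0  3  3  2
5) 0  1  0  2  3
2  3  1  1  3
1  1  0  3  1
1  2  1  1  0
0  1  2  1  3
2  0  3  3  2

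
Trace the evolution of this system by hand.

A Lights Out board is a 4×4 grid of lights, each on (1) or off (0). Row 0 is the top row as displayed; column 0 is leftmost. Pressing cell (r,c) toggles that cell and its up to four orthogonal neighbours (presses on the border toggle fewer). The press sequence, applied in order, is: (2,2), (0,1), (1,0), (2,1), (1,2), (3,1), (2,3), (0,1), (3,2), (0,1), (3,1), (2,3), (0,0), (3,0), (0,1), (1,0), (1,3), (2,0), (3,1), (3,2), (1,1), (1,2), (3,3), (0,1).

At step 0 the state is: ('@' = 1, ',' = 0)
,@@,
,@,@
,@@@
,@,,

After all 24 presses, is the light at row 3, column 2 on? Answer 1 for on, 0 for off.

1

0) ,@@,
,@,@
,@@@
,@,,
1) ,@@,
,@@@
,,,,
,@@,
2) @,,,
,,@@
,,,,
,@@,
3) ,,,,
@@@@
@,,,
,@@,
4) ,,,,
@,@@
,@@,
,,@,
5) ,,@,
@@,,
,@,,
,,@,
6) ,,@,
@@,,
,,,,
@@,,
7) ,,@,
@@,@
,,@@
@@,@
8) @@,,
@,,@
,,@@
@@,@
9) @@,,
@,,@
,,,@
@,@,
10) ,,@,
@@,@
,,,@
@,@,
11) ,,@,
@@,@
,@,@
,@,,
12) ,,@,
@@,,
,@@,
,@,@
13) @@@,
,@,,
,@@,
,@,@
14) @@@,
,@,,
@@@,
@,,@
15) ,,,,
,,,,
@@@,
@,,@
16) @,,,
@@,,
,@@,
@,,@
17) @,,@
@@@@
,@@@
@,,@
18) @,,@
,@@@
@,@@
,,,@
19) @,,@
,@@@
@@@@
@@@@
20) @,,@
,@@@
@@,@
@,,,
21) @@,@
@,,@
@,,@
@,,,
22) @@@@
@@@,
@,@@
@,,,
23) @@@@
@@@,
@,@,
@,@@
24) ,,,@
@,@,
@,@,
@,@@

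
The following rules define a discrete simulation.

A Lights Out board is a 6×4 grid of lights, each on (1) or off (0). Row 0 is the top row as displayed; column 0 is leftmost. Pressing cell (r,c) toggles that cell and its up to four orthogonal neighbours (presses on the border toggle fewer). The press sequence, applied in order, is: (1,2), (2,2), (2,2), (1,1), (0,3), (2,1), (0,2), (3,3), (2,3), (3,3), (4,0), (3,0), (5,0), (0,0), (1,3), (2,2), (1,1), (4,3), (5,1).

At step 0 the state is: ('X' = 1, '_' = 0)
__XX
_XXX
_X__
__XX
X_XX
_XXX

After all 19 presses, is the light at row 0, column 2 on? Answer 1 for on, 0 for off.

gen 0: __XX
_XXX
_X__
__XX
X_XX
_XXX
gen 1: ___X
____
_XX_
__XX
X_XX
_XXX
gen 2: ___X
__X_
___X
___X
X_XX
_XXX
gen 3: ___X
____
_XX_
__XX
X_XX
_XXX
gen 4: _X_X
XXX_
__X_
__XX
X_XX
_XXX
gen 5: _XX_
XXXX
__X_
__XX
X_XX
_XXX
gen 6: _XX_
X_XX
XX__
_XXX
X_XX
_XXX
gen 7: ___X
X__X
XX__
_XXX
X_XX
_XXX
gen 8: ___X
X__X
XX_X
_X__
X_X_
_XXX
gen 9: ___X
X___
XXX_
_X_X
X_X_
_XXX
gen 10: ___X
X___
XXXX
_XX_
X_XX
_XXX
gen 11: ___X
X___
XXXX
XXX_
_XXX
XXXX
gen 12: ___X
X___
_XXX
__X_
XXXX
XXXX
gen 13: ___X
X___
_XXX
__X_
_XXX
__XX
gen 14: XX_X
____
_XXX
__X_
_XXX
__XX
gen 15: XX__
__XX
_XX_
__X_
_XXX
__XX
gen 16: XX__
___X
___X
____
_XXX
__XX
gen 17: X___
XXXX
_X_X
____
_XXX
__XX
gen 18: X___
XXXX
_X_X
___X
_X__
__X_
gen 19: X___
XXXX
_X_X
___X
____
XX__

0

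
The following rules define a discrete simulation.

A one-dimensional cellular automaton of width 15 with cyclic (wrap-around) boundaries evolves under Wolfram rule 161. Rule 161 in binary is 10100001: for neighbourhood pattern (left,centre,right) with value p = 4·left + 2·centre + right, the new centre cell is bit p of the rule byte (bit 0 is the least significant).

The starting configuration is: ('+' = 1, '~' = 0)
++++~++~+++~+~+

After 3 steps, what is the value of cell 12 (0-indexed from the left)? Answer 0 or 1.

0

[0] ++++~++~+++~+~+
[1] +++~+~~+~+~+~+~
[2] ~+~+~~~~+~+~+~+
[3] +~+~~++~~+~+~+~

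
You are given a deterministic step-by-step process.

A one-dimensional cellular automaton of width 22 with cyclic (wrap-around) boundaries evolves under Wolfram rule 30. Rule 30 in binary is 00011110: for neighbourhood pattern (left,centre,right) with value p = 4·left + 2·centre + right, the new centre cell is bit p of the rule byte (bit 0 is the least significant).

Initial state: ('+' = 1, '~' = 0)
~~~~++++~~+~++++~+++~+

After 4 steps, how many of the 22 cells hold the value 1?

gen 0: ~~~~++++~~+~++++~+++~+
gen 1: +~~++~~~+++~+~~~~+~~~+
gen 2: ~+++~+~++~~~++~~+++~++
gen 3: ~+~~~+~+~+~++~+++~~~+~
gen 4: +++~++~+~+~+~~+~~+~+++

13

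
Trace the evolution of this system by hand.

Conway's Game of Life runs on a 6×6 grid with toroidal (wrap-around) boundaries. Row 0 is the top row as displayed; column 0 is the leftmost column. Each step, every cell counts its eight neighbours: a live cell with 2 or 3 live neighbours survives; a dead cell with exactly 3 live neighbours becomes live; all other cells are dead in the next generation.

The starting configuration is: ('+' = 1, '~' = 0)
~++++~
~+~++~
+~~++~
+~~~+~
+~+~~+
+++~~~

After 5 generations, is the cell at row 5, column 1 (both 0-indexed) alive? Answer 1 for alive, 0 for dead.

0

step 0: ~++++~
~+~++~
+~~++~
+~~~+~
+~+~~+
+++~~~
step 1: ~~~~++
++~~~~
+++~~~
+~~~+~
~~++~~
~~~~+~
step 2: +~~~++
~~+~~~
~~+~~~
+~~~~+
~~~+++
~~~~++
step 3: +~~++~
~+~+~+
~+~~~~
+~~+~+
~~~+~~
~~~~~~
step 4: +~++++
~+~+~+
~+~~~+
+~+~+~
~~~~+~
~~~++~
step 5: ++~~~~
~+~+~~
~+~+~+
++~++~
~~~~+~
~~+~~~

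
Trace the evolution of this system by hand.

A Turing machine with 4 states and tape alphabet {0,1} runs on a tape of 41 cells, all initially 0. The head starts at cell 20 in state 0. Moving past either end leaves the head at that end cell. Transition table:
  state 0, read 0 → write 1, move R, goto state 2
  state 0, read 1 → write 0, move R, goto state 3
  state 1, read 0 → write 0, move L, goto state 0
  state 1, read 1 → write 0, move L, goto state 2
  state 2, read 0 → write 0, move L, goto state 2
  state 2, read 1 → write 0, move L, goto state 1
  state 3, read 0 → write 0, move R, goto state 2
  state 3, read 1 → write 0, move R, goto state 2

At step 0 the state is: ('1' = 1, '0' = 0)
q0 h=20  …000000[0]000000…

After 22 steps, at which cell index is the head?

step 0: q0 h=20  …000000[0]000000…
step 1: q2 h=21  …000001[0]000000…
step 2: q2 h=20  …000000[1]000000…
step 3: q1 h=19  …000000[0]000000…
step 4: q0 h=18  …000000[0]000000…
step 5: q2 h=19  …000001[0]000000…
step 6: q2 h=18  …000000[1]000000…
step 7: q1 h=17  …000000[0]000000…
step 8: q0 h=16  …000000[0]000000…
step 9: q2 h=17  …000001[0]000000…
step 10: q2 h=16  …000000[1]000000…
step 11: q1 h=15  …000000[0]000000…
step 12: q0 h=14  …000000[0]000000…
step 13: q2 h=15  …000001[0]000000…
step 14: q2 h=14  …000000[1]000000…
step 15: q1 h=13  …000000[0]000000…
step 16: q0 h=12  …000000[0]000000…
step 17: q2 h=13  …000001[0]000000…
step 18: q2 h=12  …000000[1]000000…
step 19: q1 h=11  …000000[0]000000…
step 20: q0 h=10  …000000[0]000000…
step 21: q2 h=11  …000001[0]000000…
step 22: q2 h=10  …000000[1]000000…

10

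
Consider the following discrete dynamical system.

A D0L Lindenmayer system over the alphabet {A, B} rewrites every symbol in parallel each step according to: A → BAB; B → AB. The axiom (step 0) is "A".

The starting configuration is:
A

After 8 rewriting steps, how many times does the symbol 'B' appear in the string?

816

k=0  A
k=1  BAB
k=2  ABBABAB
k=3  BABABABBABABBABAB
k=4  ABBABABBABABBABABABBABABBABABABBABABBABAB
k=5  BABABABBABABBABABABBABABBABABABBABABBABABBABABABBABABBABABABBABABBABABBABABABBABABBABABABBABABBABAB
k=6  ABBABABBABABBABABABBABABBABABABBABABBABABBABABABBABABBABAB…BABABABBABABBABABABBABABBABABBABABABBABABBABABABBABABBABAB  (len 239)
k=7  BABABABBABABBABABABBABABBABABABBABABBABABBABABABBABABBABAB…BABABABBABABBABABABBABABBABABBABABABBABABBABABABBABABBABAB  (len 577)
k=8  ABBABABBABABBABABABBABABBABABABBABABBABABBABABABBABABBABAB…BABABABBABABBABABABBABABBABABBABABABBABABBABABABBABABBABAB  (len 1393)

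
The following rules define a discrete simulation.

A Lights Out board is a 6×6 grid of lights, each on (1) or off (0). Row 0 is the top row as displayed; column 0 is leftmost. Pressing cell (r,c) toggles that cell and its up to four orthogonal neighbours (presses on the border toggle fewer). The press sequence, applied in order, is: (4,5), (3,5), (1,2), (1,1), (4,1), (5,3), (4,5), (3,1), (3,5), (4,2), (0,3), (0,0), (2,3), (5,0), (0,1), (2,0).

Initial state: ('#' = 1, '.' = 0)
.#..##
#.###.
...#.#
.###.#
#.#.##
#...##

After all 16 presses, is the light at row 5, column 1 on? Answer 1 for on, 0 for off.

0

0) .#..##
#.###.
...#.#
.###.#
#.#.##
#...##
1) .#..##
#.###.
...#.#
.###..
#.#...
#...#.
2) .#..##
#.###.
...#..
.#####
#.#..#
#...#.
3) .##.##
##..#.
..##..
.#####
#.#..#
#...#.
4) ..#.##
..#.#.
.###..
.#####
#.#..#
#...#.
5) ..#.##
..#.#.
.###..
..####
.#...#
##..#.
6) ..#.##
..#.#.
.###..
..####
.#.#.#
####..
7) ..#.##
..#.#.
.###..
..###.
.#.##.
####.#
8) ..#.##
..#.#.
..##..
##.##.
...##.
####.#
9) ..#.##
..#.#.
..##.#
##.#.#
...###
####.#
10) ..#.##
..#.#.
..##.#
####.#
.##.##
##.#.#
11) ...#.#
..###.
..##.#
####.#
.##.##
##.#.#
12) ##.#.#
#.###.
..##.#
####.#
.##.##
##.#.#
13) ##.#.#
#.#.#.
....##
###..#
.##.##
##.#.#
14) ##.#.#
#.#.#.
....##
###..#
###.##
...#.#
15) ..##.#
###.#.
....##
###..#
###.##
...#.#
16) ..##.#
.##.#.
##..##
.##..#
###.##
...#.#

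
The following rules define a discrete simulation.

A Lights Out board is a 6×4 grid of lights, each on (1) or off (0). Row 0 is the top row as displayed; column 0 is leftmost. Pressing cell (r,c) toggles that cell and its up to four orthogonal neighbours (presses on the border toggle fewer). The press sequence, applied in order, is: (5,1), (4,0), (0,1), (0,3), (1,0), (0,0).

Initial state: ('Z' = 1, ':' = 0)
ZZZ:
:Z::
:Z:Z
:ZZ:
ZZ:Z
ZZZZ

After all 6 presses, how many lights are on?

15

k=0  ZZZ:
:Z::
:Z:Z
:ZZ:
ZZ:Z
ZZZZ
k=1  ZZZ:
:Z::
:Z:Z
:ZZ:
Z::Z
:::Z
k=2  ZZZ:
:Z::
:Z:Z
ZZZ:
:Z:Z
Z::Z
k=3  ::::
::::
:Z:Z
ZZZ:
:Z:Z
Z::Z
k=4  ::ZZ
:::Z
:Z:Z
ZZZ:
:Z:Z
Z::Z
k=5  Z:ZZ
ZZ:Z
ZZ:Z
ZZZ:
:Z:Z
Z::Z
k=6  :ZZZ
:Z:Z
ZZ:Z
ZZZ:
:Z:Z
Z::Z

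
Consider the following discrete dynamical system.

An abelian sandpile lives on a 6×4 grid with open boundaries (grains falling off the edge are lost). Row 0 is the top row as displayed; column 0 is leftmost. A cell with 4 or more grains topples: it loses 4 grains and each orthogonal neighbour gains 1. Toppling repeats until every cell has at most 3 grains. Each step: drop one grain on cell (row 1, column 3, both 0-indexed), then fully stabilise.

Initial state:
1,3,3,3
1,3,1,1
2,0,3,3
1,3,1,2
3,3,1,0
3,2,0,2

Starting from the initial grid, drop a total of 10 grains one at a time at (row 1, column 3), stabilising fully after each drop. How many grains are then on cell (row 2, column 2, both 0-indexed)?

1

k=0  1,3,3,3
1,3,1,1
2,0,3,3
1,3,1,2
3,3,1,0
3,2,0,2
k=1  1,3,3,3
1,3,1,2
2,0,3,3
1,3,1,2
3,3,1,0
3,2,0,2
k=2  1,3,3,3
1,3,1,3
2,0,3,3
1,3,1,2
3,3,1,0
3,2,0,2
k=3  2,1,2,1
2,1,1,3
2,2,1,1
1,3,2,3
3,3,1,0
3,2,0,2
k=4  2,1,2,2
2,1,2,0
2,2,1,2
1,3,2,3
3,3,1,0
3,2,0,2
k=5  2,1,2,2
2,1,2,1
2,2,1,2
1,3,2,3
3,3,1,0
3,2,0,2
k=6  2,1,2,2
2,1,2,2
2,2,1,2
1,3,2,3
3,3,1,0
3,2,0,2
k=7  2,1,2,2
2,1,2,3
2,2,1,2
1,3,2,3
3,3,1,0
3,2,0,2
k=8  2,1,2,3
2,1,3,0
2,2,1,3
1,3,2,3
3,3,1,0
3,2,0,2
k=9  2,1,2,3
2,1,3,1
2,2,1,3
1,3,2,3
3,3,1,0
3,2,0,2
k=10  2,1,2,3
2,1,3,2
2,2,1,3
1,3,2,3
3,3,1,0
3,2,0,2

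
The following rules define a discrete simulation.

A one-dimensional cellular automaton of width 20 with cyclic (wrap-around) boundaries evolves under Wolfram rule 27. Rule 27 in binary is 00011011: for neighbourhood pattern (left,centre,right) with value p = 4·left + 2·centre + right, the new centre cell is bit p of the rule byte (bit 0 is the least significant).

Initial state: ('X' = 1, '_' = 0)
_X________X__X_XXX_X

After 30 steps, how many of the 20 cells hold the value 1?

k=0  _X________X__X_XXX_X
k=1  __XXXXXXXX_XX__X____
k=2  XXX________X_XX_XXXX
k=3  ___XXXXXXXX__X__X___
k=4  XXXX_______XX_XX_XXX
k=5  ____XXXXXXXX__X__X__
k=6  XXXXX_______XX_XX_XX
k=7  _____XXXXXXXX__X__X_
k=8  XXXXXX_______XX_XX_X
k=9  ______XXXXXXXX__X__X
k=10  XXXXXXX_______XX_XX_
k=11  X______XXXXXXXX__X__
k=12  _XXXXXXX_______XX_XX
k=13  _X______XXXXXXXX__X_
k=14  X_XXXXXXX_______XX_X
k=15  __X______XXXXXXXX__X
k=16  XX_XXXXXXX_______XX_
k=17  X__X______XXXXXXXX__
k=18  _XX_XXXXXXX_______XX
k=19  _X__X______XXXXXXXX_
k=20  X_XX_XXXXXXX_______X
k=21  __X__X______XXXXXXXX
k=22  XX_XX_XXXXXXX_______
k=23  X__X__X______XXXXXXX
k=24  _XX_XX_XXXXXXX______
k=25  XX__X__X______XXXXXX
k=26  __XX_XX_XXXXXXX_____
k=27  XXX__X__X______XXXXX
k=28  ___XX_XX_XXXXXXX____
k=29  XXXX__X__X______XXXX
k=30  ____XX_XX_XXXXXXX___

11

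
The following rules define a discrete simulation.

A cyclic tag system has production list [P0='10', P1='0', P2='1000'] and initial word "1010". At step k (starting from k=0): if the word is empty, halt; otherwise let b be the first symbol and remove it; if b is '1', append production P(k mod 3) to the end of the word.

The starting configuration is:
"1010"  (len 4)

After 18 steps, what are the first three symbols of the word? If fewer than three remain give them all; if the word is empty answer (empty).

(empty)

0) "1010"  (len 4)
1) "01010"  (len 5)
2) "1010"  (len 4)
3) "0101000"  (len 7)
4) "101000"  (len 6)
5) "010000"  (len 6)
6) "10000"  (len 5)
7) "000010"  (len 6)
8) "00010"  (len 5)
9) "0010"  (len 4)
10) "010"  (len 3)
11) "10"  (len 2)
12) "01000"  (len 5)
13) "1000"  (len 4)
14) "0000"  (len 4)
15) "000"  (len 3)
16) "00"  (len 2)
17) "0"  (len 1)
18) (halted — word empty)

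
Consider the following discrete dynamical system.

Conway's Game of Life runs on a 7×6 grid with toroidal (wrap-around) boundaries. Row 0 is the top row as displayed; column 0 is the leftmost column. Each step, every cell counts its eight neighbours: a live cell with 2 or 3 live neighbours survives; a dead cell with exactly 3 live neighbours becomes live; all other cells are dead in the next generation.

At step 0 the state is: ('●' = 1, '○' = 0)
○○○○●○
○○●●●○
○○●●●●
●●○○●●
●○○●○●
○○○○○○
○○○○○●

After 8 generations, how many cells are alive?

5

[0] ○○○○●○
○○●●●○
○○●●●●
●●○○●●
●○○●○●
○○○○○○
○○○○○●
[1] ○○○○●●
○○●○○○
○○○○○○
○●○○○○
○●○○○○
●○○○●●
○○○○○○
[2] ○○○○○○
○○○○○○
○○○○○○
○○○○○○
○●○○○●
●○○○○●
●○○○○○
[3] ○○○○○○
○○○○○○
○○○○○○
○○○○○○
○○○○○●
○●○○○●
●○○○○●
[4] ○○○○○○
○○○○○○
○○○○○○
○○○○○○
●○○○○○
○○○○●●
●○○○○●
[5] ○○○○○○
○○○○○○
○○○○○○
○○○○○○
○○○○○●
○○○○●○
●○○○●●
[6] ○○○○○●
○○○○○○
○○○○○○
○○○○○○
○○○○○○
●○○○●○
○○○○●●
[7] ○○○○●●
○○○○○○
○○○○○○
○○○○○○
○○○○○○
○○○○●○
●○○○●○
[8] ○○○○●●
○○○○○○
○○○○○○
○○○○○○
○○○○○○
○○○○○●
○○○●●○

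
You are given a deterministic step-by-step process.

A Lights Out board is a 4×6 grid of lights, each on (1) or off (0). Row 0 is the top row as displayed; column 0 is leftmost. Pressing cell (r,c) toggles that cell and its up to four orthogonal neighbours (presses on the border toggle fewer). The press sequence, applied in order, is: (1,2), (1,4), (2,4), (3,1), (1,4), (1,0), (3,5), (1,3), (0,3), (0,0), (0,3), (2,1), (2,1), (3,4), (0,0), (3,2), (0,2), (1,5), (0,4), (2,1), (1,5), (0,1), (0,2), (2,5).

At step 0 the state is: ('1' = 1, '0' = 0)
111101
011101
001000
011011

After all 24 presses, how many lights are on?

gen 0: 111101
011101
001000
011011
gen 1: 110101
000001
000000
011011
gen 2: 110111
000110
000010
011011
gen 3: 110111
000100
000101
011001
gen 4: 110111
000100
010101
100001
gen 5: 110101
000011
010111
100001
gen 6: 010101
110011
110111
100001
gen 7: 010101
110011
110110
100010
gen 8: 010001
111101
110010
100010
gen 9: 011111
111001
110010
100010
gen 10: 101111
011001
110010
100010
gen 11: 100001
011101
110010
100010
gen 12: 100001
001101
001010
110010
gen 13: 100001
011101
110010
100010
gen 14: 100001
011101
110000
100101
gen 15: 010001
111101
110000
100101
gen 16: 010001
111101
111000
111001
gen 17: 001101
110101
111000
111001
gen 18: 001100
110110
111001
111001
gen 19: 001011
110100
111001
111001
gen 20: 001011
100100
000001
101001
gen 21: 001010
100111
000000
101001
gen 22: 110010
110111
000000
101001
gen 23: 101110
111111
000000
101001
gen 24: 101110
111110
000011
101000

13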